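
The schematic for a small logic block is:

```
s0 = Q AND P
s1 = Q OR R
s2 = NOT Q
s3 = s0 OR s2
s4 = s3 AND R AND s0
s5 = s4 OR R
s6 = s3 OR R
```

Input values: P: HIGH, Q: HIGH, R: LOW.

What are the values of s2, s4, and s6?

s0 = Q AND P = HIGH AND HIGH = HIGH
s2 = NOT Q = NOT HIGH = LOW
s3 = s0 OR s2 = HIGH OR LOW = HIGH
s4 = s3 AND R AND s0 = HIGH AND LOW AND HIGH = LOW
s6 = s3 OR R = HIGH OR LOW = HIGH

s2 = LOW; s4 = LOW; s6 = HIGH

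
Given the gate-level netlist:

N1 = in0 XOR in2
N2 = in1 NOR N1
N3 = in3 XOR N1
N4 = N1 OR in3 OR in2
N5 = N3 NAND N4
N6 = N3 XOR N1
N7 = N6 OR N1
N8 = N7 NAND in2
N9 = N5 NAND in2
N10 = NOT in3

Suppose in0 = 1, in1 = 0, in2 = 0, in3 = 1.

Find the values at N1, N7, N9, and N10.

N1 = in0 XOR in2 = 1 XOR 0 = 1
N3 = in3 XOR N1 = 1 XOR 1 = 0
N4 = N1 OR in3 OR in2 = 1 OR 1 OR 0 = 1
N5 = N3 NAND N4 = 0 NAND 1 = 1
N6 = N3 XOR N1 = 0 XOR 1 = 1
N7 = N6 OR N1 = 1 OR 1 = 1
N9 = N5 NAND in2 = 1 NAND 0 = 1
N10 = NOT in3 = NOT 1 = 0

N1 = 1, N7 = 1, N9 = 1, N10 = 0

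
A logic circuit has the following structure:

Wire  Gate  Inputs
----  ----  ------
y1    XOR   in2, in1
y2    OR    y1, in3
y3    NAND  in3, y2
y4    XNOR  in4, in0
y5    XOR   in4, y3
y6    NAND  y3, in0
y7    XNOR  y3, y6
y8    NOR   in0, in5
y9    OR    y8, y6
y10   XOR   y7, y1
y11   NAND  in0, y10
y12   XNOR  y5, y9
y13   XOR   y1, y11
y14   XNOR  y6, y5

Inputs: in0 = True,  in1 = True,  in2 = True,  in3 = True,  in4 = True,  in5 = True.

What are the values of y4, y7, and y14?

y4 = True, y7 = False, y14 = True

y1 = in2 XOR in1 = True XOR True = False
y2 = y1 OR in3 = False OR True = True
y3 = in3 NAND y2 = True NAND True = False
y4 = in4 XNOR in0 = True XNOR True = True
y5 = in4 XOR y3 = True XOR False = True
y6 = y3 NAND in0 = False NAND True = True
y7 = y3 XNOR y6 = False XNOR True = False
y14 = y6 XNOR y5 = True XNOR True = True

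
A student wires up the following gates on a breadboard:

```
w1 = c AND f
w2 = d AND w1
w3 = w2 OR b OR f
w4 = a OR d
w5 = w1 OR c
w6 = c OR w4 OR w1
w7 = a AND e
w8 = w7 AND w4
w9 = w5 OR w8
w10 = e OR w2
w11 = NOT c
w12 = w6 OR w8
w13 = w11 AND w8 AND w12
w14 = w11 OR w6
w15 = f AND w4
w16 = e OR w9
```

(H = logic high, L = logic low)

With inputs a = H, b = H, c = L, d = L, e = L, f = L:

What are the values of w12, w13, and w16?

w1 = c AND f = L AND L = L
w4 = a OR d = H OR L = H
w5 = w1 OR c = L OR L = L
w6 = c OR w4 OR w1 = L OR H OR L = H
w7 = a AND e = H AND L = L
w8 = w7 AND w4 = L AND H = L
w9 = w5 OR w8 = L OR L = L
w11 = NOT c = NOT L = H
w12 = w6 OR w8 = H OR L = H
w13 = w11 AND w8 AND w12 = H AND L AND H = L
w16 = e OR w9 = L OR L = L

w12 = H, w13 = L, w16 = L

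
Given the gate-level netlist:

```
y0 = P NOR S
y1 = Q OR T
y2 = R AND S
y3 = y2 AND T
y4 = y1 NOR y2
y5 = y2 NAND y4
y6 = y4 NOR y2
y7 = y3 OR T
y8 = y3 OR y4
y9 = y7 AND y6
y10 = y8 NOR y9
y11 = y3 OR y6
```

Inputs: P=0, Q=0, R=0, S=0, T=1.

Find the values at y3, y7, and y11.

y3 = 0  y7 = 1  y11 = 1

y1 = Q OR T = 0 OR 1 = 1
y2 = R AND S = 0 AND 0 = 0
y3 = y2 AND T = 0 AND 1 = 0
y4 = y1 NOR y2 = 1 NOR 0 = 0
y6 = y4 NOR y2 = 0 NOR 0 = 1
y7 = y3 OR T = 0 OR 1 = 1
y11 = y3 OR y6 = 0 OR 1 = 1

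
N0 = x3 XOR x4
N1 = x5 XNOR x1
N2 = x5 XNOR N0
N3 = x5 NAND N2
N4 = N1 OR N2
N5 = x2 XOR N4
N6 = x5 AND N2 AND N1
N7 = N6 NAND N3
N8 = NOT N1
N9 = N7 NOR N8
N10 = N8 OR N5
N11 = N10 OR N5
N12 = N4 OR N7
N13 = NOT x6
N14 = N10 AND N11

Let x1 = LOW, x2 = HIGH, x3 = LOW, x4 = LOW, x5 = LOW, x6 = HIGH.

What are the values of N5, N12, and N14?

N0 = x3 XOR x4 = LOW XOR LOW = LOW
N1 = x5 XNOR x1 = LOW XNOR LOW = HIGH
N2 = x5 XNOR N0 = LOW XNOR LOW = HIGH
N3 = x5 NAND N2 = LOW NAND HIGH = HIGH
N4 = N1 OR N2 = HIGH OR HIGH = HIGH
N5 = x2 XOR N4 = HIGH XOR HIGH = LOW
N6 = x5 AND N2 AND N1 = LOW AND HIGH AND HIGH = LOW
N7 = N6 NAND N3 = LOW NAND HIGH = HIGH
N8 = NOT N1 = NOT HIGH = LOW
N10 = N8 OR N5 = LOW OR LOW = LOW
N11 = N10 OR N5 = LOW OR LOW = LOW
N12 = N4 OR N7 = HIGH OR HIGH = HIGH
N14 = N10 AND N11 = LOW AND LOW = LOW

N5 = LOW; N12 = HIGH; N14 = LOW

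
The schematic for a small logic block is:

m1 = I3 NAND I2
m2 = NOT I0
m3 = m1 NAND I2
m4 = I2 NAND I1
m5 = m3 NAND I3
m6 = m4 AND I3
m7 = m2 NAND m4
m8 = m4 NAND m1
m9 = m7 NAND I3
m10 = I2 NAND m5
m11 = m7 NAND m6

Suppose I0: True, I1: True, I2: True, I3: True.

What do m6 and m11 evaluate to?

m2 = NOT I0 = NOT True = False
m4 = I2 NAND I1 = True NAND True = False
m6 = m4 AND I3 = False AND True = False
m7 = m2 NAND m4 = False NAND False = True
m11 = m7 NAND m6 = True NAND False = True

m6 = False; m11 = True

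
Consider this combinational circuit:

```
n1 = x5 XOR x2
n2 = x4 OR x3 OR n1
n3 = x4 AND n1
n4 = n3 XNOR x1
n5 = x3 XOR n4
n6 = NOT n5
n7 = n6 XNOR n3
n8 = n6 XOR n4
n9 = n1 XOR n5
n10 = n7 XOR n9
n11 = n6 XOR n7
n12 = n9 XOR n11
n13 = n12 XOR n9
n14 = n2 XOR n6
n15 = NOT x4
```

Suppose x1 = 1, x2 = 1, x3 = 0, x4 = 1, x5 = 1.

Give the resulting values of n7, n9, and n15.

n7 = 0, n9 = 0, n15 = 0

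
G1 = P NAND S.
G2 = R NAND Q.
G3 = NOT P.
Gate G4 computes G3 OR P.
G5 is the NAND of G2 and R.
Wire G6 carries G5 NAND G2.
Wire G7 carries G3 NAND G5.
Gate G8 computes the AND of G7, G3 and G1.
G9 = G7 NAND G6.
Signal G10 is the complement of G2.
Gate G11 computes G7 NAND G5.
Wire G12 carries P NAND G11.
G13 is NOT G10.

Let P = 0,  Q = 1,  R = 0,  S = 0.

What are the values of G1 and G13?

G1 = P NAND S = 0 NAND 0 = 1
G2 = R NAND Q = 0 NAND 1 = 1
G10 = NOT G2 = NOT 1 = 0
G13 = NOT G10 = NOT 0 = 1

G1 = 1; G13 = 1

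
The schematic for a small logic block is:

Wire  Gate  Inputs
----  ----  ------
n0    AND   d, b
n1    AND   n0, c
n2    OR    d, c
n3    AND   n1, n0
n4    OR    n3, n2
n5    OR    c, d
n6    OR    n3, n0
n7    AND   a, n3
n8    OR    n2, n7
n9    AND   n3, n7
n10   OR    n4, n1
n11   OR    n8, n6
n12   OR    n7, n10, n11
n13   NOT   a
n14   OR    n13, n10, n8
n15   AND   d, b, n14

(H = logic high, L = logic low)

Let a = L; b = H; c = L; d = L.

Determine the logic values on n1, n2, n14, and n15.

n0 = d AND b = L AND H = L
n1 = n0 AND c = L AND L = L
n2 = d OR c = L OR L = L
n3 = n1 AND n0 = L AND L = L
n4 = n3 OR n2 = L OR L = L
n7 = a AND n3 = L AND L = L
n8 = n2 OR n7 = L OR L = L
n10 = n4 OR n1 = L OR L = L
n13 = NOT a = NOT L = H
n14 = n13 OR n10 OR n8 = H OR L OR L = H
n15 = d AND b AND n14 = L AND H AND H = L

n1 = L; n2 = L; n14 = H; n15 = L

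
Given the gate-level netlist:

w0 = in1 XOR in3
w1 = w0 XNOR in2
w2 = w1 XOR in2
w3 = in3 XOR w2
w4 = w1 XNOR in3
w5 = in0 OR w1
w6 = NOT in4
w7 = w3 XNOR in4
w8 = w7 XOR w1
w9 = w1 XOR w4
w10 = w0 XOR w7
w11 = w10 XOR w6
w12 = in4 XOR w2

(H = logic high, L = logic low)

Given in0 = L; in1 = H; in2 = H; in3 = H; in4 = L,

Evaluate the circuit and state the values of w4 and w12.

w0 = in1 XOR in3 = H XOR H = L
w1 = w0 XNOR in2 = L XNOR H = L
w2 = w1 XOR in2 = L XOR H = H
w4 = w1 XNOR in3 = L XNOR H = L
w12 = in4 XOR w2 = L XOR H = H

w4 = L  w12 = H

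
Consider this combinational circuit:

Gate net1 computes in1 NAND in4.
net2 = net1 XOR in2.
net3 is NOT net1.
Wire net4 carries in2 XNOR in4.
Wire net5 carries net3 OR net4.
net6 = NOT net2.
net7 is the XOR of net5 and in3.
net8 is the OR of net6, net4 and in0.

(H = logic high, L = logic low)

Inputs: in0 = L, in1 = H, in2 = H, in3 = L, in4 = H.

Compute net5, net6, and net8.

net1 = in1 NAND in4 = H NAND H = L
net2 = net1 XOR in2 = L XOR H = H
net3 = NOT net1 = NOT L = H
net4 = in2 XNOR in4 = H XNOR H = H
net5 = net3 OR net4 = H OR H = H
net6 = NOT net2 = NOT H = L
net8 = net6 OR net4 OR in0 = L OR H OR L = H

net5 = H  net6 = L  net8 = H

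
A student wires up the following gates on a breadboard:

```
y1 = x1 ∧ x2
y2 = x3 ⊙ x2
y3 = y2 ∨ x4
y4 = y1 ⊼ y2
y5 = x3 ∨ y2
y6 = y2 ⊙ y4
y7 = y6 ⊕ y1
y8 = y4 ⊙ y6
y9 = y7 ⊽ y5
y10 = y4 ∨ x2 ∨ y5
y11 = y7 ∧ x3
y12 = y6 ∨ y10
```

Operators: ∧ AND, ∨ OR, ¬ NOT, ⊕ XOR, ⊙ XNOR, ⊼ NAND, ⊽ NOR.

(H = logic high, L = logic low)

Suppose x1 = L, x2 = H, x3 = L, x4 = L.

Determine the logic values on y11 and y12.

y11 = L  y12 = H

y1 = x1 AND x2 = L AND H = L
y2 = x3 XNOR x2 = L XNOR H = L
y4 = y1 NAND y2 = L NAND L = H
y5 = x3 OR y2 = L OR L = L
y6 = y2 XNOR y4 = L XNOR H = L
y7 = y6 XOR y1 = L XOR L = L
y10 = y4 OR x2 OR y5 = H OR H OR L = H
y11 = y7 AND x3 = L AND L = L
y12 = y6 OR y10 = L OR H = H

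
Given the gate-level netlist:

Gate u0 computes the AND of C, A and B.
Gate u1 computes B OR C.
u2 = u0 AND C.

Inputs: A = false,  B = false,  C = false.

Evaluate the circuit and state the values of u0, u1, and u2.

u0 = false, u1 = false, u2 = false

u0 = C AND A AND B = false AND false AND false = false
u1 = B OR C = false OR false = false
u2 = u0 AND C = false AND false = false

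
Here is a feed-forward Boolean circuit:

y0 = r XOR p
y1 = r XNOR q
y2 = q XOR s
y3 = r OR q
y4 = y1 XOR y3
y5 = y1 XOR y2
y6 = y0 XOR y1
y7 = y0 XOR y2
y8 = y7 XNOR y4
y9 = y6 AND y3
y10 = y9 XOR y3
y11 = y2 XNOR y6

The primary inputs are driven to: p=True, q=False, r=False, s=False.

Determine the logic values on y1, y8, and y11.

y0 = r XOR p = False XOR True = True
y1 = r XNOR q = False XNOR False = True
y2 = q XOR s = False XOR False = False
y3 = r OR q = False OR False = False
y4 = y1 XOR y3 = True XOR False = True
y6 = y0 XOR y1 = True XOR True = False
y7 = y0 XOR y2 = True XOR False = True
y8 = y7 XNOR y4 = True XNOR True = True
y11 = y2 XNOR y6 = False XNOR False = True

y1 = True; y8 = True; y11 = True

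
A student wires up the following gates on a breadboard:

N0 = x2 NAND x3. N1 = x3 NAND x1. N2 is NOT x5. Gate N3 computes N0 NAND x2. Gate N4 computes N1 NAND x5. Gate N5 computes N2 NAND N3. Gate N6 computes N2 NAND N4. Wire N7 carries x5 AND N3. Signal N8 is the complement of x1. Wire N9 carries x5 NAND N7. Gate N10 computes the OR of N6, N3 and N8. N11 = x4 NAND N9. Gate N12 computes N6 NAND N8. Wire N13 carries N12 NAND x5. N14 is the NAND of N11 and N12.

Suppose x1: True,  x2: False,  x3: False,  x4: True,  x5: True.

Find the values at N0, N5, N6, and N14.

N0 = x2 NAND x3 = False NAND False = True
N1 = x3 NAND x1 = False NAND True = True
N2 = NOT x5 = NOT True = False
N3 = N0 NAND x2 = True NAND False = True
N4 = N1 NAND x5 = True NAND True = False
N5 = N2 NAND N3 = False NAND True = True
N6 = N2 NAND N4 = False NAND False = True
N7 = x5 AND N3 = True AND True = True
N8 = NOT x1 = NOT True = False
N9 = x5 NAND N7 = True NAND True = False
N11 = x4 NAND N9 = True NAND False = True
N12 = N6 NAND N8 = True NAND False = True
N14 = N11 NAND N12 = True NAND True = False

N0 = True  N5 = True  N6 = True  N14 = False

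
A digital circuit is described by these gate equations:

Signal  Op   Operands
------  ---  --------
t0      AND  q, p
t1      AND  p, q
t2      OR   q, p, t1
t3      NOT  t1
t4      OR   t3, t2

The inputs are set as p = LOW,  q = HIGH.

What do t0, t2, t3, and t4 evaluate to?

t0 = q AND p = HIGH AND LOW = LOW
t1 = p AND q = LOW AND HIGH = LOW
t2 = q OR p OR t1 = HIGH OR LOW OR LOW = HIGH
t3 = NOT t1 = NOT LOW = HIGH
t4 = t3 OR t2 = HIGH OR HIGH = HIGH

t0 = LOW; t2 = HIGH; t3 = HIGH; t4 = HIGH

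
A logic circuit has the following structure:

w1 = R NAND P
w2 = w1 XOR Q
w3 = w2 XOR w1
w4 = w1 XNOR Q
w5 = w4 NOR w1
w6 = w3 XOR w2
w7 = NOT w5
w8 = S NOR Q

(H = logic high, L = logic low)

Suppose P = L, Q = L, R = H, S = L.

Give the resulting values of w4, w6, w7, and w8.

w1 = R NAND P = H NAND L = H
w2 = w1 XOR Q = H XOR L = H
w3 = w2 XOR w1 = H XOR H = L
w4 = w1 XNOR Q = H XNOR L = L
w5 = w4 NOR w1 = L NOR H = L
w6 = w3 XOR w2 = L XOR H = H
w7 = NOT w5 = NOT L = H
w8 = S NOR Q = L NOR L = H

w4 = L; w6 = H; w7 = H; w8 = H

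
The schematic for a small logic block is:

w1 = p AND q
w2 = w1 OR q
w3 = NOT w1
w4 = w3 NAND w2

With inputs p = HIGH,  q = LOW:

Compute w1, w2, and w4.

w1 = LOW; w2 = LOW; w4 = HIGH

w1 = p AND q = HIGH AND LOW = LOW
w2 = w1 OR q = LOW OR LOW = LOW
w3 = NOT w1 = NOT LOW = HIGH
w4 = w3 NAND w2 = HIGH NAND LOW = HIGH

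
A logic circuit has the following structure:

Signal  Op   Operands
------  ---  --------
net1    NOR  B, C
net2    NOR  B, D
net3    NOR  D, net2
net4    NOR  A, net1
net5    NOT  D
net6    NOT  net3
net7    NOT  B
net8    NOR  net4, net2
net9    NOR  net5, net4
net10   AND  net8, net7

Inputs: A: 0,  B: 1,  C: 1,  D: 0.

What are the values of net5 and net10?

net5 = 1; net10 = 0

net1 = B NOR C = 1 NOR 1 = 0
net2 = B NOR D = 1 NOR 0 = 0
net4 = A NOR net1 = 0 NOR 0 = 1
net5 = NOT D = NOT 0 = 1
net7 = NOT B = NOT 1 = 0
net8 = net4 NOR net2 = 1 NOR 0 = 0
net10 = net8 AND net7 = 0 AND 0 = 0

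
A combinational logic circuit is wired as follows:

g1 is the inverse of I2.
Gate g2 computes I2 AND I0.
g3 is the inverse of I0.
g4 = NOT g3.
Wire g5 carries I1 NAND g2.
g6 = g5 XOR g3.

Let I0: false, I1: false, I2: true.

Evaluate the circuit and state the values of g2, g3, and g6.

g2 = I2 AND I0 = true AND false = false
g3 = NOT I0 = NOT false = true
g5 = I1 NAND g2 = false NAND false = true
g6 = g5 XOR g3 = true XOR true = false

g2 = false; g3 = true; g6 = false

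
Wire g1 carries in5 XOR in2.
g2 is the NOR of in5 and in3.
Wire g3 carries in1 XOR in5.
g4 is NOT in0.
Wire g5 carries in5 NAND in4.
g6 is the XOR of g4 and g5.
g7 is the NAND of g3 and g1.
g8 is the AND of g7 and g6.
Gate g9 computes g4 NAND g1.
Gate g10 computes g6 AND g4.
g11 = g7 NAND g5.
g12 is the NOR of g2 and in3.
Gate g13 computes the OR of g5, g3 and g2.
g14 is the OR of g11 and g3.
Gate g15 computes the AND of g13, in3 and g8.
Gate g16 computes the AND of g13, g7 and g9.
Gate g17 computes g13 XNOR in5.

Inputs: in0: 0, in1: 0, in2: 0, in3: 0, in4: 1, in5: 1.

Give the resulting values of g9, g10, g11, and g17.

g1 = in5 XOR in2 = 1 XOR 0 = 1
g2 = in5 NOR in3 = 1 NOR 0 = 0
g3 = in1 XOR in5 = 0 XOR 1 = 1
g4 = NOT in0 = NOT 0 = 1
g5 = in5 NAND in4 = 1 NAND 1 = 0
g6 = g4 XOR g5 = 1 XOR 0 = 1
g7 = g3 NAND g1 = 1 NAND 1 = 0
g9 = g4 NAND g1 = 1 NAND 1 = 0
g10 = g6 AND g4 = 1 AND 1 = 1
g11 = g7 NAND g5 = 0 NAND 0 = 1
g13 = g5 OR g3 OR g2 = 0 OR 1 OR 0 = 1
g17 = g13 XNOR in5 = 1 XNOR 1 = 1

g9 = 0, g10 = 1, g11 = 1, g17 = 1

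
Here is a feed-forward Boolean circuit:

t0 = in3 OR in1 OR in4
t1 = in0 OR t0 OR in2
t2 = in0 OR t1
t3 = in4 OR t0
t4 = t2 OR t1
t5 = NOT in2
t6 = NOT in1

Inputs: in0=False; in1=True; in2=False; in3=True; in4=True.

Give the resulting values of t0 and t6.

t0 = True; t6 = False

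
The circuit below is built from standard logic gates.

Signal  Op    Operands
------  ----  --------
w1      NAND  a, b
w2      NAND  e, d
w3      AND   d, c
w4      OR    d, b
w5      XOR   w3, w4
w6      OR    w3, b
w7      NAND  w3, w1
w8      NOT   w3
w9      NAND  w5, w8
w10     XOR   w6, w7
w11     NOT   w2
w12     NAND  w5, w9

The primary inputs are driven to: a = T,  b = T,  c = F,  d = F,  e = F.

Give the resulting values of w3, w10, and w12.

w3 = F, w10 = F, w12 = T

w1 = a NAND b = T NAND T = F
w3 = d AND c = F AND F = F
w4 = d OR b = F OR T = T
w5 = w3 XOR w4 = F XOR T = T
w6 = w3 OR b = F OR T = T
w7 = w3 NAND w1 = F NAND F = T
w8 = NOT w3 = NOT F = T
w9 = w5 NAND w8 = T NAND T = F
w10 = w6 XOR w7 = T XOR T = F
w12 = w5 NAND w9 = T NAND F = T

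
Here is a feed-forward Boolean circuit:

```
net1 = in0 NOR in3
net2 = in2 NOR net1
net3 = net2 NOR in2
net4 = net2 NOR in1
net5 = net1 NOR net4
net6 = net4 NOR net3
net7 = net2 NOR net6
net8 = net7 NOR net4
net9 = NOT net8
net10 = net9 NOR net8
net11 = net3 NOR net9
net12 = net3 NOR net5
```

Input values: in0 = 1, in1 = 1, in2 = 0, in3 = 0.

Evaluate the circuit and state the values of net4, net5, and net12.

net4 = 0, net5 = 1, net12 = 0

net1 = in0 NOR in3 = 1 NOR 0 = 0
net2 = in2 NOR net1 = 0 NOR 0 = 1
net3 = net2 NOR in2 = 1 NOR 0 = 0
net4 = net2 NOR in1 = 1 NOR 1 = 0
net5 = net1 NOR net4 = 0 NOR 0 = 1
net12 = net3 NOR net5 = 0 NOR 1 = 0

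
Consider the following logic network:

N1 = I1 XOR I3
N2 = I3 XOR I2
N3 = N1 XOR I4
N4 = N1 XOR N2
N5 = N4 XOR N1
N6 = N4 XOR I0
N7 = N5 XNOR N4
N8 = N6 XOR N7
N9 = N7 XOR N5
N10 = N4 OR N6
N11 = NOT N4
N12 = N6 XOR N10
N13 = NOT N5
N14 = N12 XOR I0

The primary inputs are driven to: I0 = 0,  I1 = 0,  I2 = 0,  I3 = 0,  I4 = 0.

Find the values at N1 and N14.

N1 = 0, N14 = 0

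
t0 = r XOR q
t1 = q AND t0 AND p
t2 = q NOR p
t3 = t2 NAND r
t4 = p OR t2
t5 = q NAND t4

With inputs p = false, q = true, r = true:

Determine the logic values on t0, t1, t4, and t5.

t0 = false, t1 = false, t4 = false, t5 = true

t0 = r XOR q = true XOR true = false
t1 = q AND t0 AND p = true AND false AND false = false
t2 = q NOR p = true NOR false = false
t4 = p OR t2 = false OR false = false
t5 = q NAND t4 = true NAND false = true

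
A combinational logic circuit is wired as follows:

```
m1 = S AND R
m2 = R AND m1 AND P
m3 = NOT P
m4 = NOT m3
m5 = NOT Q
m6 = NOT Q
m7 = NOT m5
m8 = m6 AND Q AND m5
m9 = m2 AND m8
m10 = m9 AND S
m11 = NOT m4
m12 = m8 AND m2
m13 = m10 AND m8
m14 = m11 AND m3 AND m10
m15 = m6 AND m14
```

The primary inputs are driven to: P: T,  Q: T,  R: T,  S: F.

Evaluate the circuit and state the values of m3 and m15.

m3 = F  m15 = F

m1 = S AND R = F AND T = F
m2 = R AND m1 AND P = T AND F AND T = F
m3 = NOT P = NOT T = F
m4 = NOT m3 = NOT F = T
m5 = NOT Q = NOT T = F
m6 = NOT Q = NOT T = F
m8 = m6 AND Q AND m5 = F AND T AND F = F
m9 = m2 AND m8 = F AND F = F
m10 = m9 AND S = F AND F = F
m11 = NOT m4 = NOT T = F
m14 = m11 AND m3 AND m10 = F AND F AND F = F
m15 = m6 AND m14 = F AND F = F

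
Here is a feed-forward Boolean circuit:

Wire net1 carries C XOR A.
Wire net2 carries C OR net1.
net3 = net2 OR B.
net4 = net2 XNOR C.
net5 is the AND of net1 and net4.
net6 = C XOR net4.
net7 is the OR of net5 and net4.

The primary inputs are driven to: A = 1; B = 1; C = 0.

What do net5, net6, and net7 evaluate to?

net5 = 0  net6 = 0  net7 = 0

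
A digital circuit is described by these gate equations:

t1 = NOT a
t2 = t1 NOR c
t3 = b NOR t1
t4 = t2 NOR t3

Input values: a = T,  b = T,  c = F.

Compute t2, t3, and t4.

t2 = T, t3 = F, t4 = F

t1 = NOT a = NOT T = F
t2 = t1 NOR c = F NOR F = T
t3 = b NOR t1 = T NOR F = F
t4 = t2 NOR t3 = T NOR F = F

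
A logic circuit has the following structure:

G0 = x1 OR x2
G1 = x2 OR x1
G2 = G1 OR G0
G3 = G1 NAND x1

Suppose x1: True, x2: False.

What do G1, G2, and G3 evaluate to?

G1 = True, G2 = True, G3 = False

G0 = x1 OR x2 = True OR False = True
G1 = x2 OR x1 = False OR True = True
G2 = G1 OR G0 = True OR True = True
G3 = G1 NAND x1 = True NAND True = False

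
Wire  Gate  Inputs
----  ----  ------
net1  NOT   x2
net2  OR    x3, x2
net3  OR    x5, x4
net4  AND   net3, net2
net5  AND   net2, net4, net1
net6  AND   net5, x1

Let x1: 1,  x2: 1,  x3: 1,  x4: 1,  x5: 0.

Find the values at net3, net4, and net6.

net3 = 1, net4 = 1, net6 = 0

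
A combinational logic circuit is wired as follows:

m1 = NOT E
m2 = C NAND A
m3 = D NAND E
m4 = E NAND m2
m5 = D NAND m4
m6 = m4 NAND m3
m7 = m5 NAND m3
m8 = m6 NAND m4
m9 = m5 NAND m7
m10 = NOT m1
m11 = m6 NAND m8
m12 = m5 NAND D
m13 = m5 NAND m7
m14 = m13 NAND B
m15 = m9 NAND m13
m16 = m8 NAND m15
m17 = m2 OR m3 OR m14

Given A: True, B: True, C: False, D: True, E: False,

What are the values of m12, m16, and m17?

m12 = True  m16 = True  m17 = True

m2 = C NAND A = False NAND True = True
m3 = D NAND E = True NAND False = True
m4 = E NAND m2 = False NAND True = True
m5 = D NAND m4 = True NAND True = False
m6 = m4 NAND m3 = True NAND True = False
m7 = m5 NAND m3 = False NAND True = True
m8 = m6 NAND m4 = False NAND True = True
m9 = m5 NAND m7 = False NAND True = True
m12 = m5 NAND D = False NAND True = True
m13 = m5 NAND m7 = False NAND True = True
m14 = m13 NAND B = True NAND True = False
m15 = m9 NAND m13 = True NAND True = False
m16 = m8 NAND m15 = True NAND False = True
m17 = m2 OR m3 OR m14 = True OR True OR False = True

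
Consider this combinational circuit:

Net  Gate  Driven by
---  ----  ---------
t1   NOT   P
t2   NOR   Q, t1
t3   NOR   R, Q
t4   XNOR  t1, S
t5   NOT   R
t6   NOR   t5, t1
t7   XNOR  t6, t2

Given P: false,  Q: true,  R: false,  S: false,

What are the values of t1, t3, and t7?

t1 = NOT P = NOT false = true
t2 = Q NOR t1 = true NOR true = false
t3 = R NOR Q = false NOR true = false
t5 = NOT R = NOT false = true
t6 = t5 NOR t1 = true NOR true = false
t7 = t6 XNOR t2 = false XNOR false = true

t1 = true  t3 = false  t7 = true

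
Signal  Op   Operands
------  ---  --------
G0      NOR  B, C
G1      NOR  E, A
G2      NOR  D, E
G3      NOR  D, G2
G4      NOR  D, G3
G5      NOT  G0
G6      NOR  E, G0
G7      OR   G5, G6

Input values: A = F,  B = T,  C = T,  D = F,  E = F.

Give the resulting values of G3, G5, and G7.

G3 = F  G5 = T  G7 = T

G0 = B NOR C = T NOR T = F
G2 = D NOR E = F NOR F = T
G3 = D NOR G2 = F NOR T = F
G5 = NOT G0 = NOT F = T
G6 = E NOR G0 = F NOR F = T
G7 = G5 OR G6 = T OR T = T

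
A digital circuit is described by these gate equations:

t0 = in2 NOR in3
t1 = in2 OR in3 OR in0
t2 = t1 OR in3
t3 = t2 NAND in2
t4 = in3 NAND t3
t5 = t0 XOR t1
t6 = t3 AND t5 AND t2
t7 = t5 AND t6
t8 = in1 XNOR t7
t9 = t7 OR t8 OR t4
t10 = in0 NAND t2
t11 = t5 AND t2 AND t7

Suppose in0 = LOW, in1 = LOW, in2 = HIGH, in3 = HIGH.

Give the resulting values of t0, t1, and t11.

t0 = LOW  t1 = HIGH  t11 = LOW

t0 = in2 NOR in3 = HIGH NOR HIGH = LOW
t1 = in2 OR in3 OR in0 = HIGH OR HIGH OR LOW = HIGH
t2 = t1 OR in3 = HIGH OR HIGH = HIGH
t3 = t2 NAND in2 = HIGH NAND HIGH = LOW
t5 = t0 XOR t1 = LOW XOR HIGH = HIGH
t6 = t3 AND t5 AND t2 = LOW AND HIGH AND HIGH = LOW
t7 = t5 AND t6 = HIGH AND LOW = LOW
t11 = t5 AND t2 AND t7 = HIGH AND HIGH AND LOW = LOW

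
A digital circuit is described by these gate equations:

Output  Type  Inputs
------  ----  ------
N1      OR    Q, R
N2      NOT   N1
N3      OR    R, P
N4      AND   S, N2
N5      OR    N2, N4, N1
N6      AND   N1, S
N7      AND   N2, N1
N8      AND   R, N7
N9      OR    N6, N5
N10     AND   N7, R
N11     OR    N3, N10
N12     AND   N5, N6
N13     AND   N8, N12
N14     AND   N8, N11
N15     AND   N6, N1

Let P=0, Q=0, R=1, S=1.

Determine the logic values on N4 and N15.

N1 = Q OR R = 0 OR 1 = 1
N2 = NOT N1 = NOT 1 = 0
N4 = S AND N2 = 1 AND 0 = 0
N6 = N1 AND S = 1 AND 1 = 1
N15 = N6 AND N1 = 1 AND 1 = 1

N4 = 0  N15 = 1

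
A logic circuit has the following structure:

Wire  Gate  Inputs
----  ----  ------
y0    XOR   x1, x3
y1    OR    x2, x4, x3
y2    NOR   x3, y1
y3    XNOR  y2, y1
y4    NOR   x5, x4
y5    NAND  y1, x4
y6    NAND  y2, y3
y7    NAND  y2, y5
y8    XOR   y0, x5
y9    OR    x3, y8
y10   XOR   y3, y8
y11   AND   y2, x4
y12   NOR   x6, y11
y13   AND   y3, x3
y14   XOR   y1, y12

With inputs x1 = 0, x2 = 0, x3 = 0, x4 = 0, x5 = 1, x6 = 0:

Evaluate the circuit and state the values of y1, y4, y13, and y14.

y1 = 0, y4 = 0, y13 = 0, y14 = 1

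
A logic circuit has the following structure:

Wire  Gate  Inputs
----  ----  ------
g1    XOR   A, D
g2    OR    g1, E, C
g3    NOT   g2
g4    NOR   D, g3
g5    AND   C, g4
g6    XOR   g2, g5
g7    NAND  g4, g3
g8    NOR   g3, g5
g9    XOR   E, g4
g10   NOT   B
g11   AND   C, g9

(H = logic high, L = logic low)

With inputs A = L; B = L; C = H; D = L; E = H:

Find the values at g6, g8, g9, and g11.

g6 = L, g8 = L, g9 = L, g11 = L

g1 = A XOR D = L XOR L = L
g2 = g1 OR E OR C = L OR H OR H = H
g3 = NOT g2 = NOT H = L
g4 = D NOR g3 = L NOR L = H
g5 = C AND g4 = H AND H = H
g6 = g2 XOR g5 = H XOR H = L
g8 = g3 NOR g5 = L NOR H = L
g9 = E XOR g4 = H XOR H = L
g11 = C AND g9 = H AND L = L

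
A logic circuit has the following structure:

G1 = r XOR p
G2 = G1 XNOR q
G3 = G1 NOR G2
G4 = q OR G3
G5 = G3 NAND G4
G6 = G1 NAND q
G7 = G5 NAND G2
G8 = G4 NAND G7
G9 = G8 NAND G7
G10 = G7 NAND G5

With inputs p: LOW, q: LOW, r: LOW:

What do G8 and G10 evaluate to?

G8 = HIGH  G10 = HIGH

G1 = r XOR p = LOW XOR LOW = LOW
G2 = G1 XNOR q = LOW XNOR LOW = HIGH
G3 = G1 NOR G2 = LOW NOR HIGH = LOW
G4 = q OR G3 = LOW OR LOW = LOW
G5 = G3 NAND G4 = LOW NAND LOW = HIGH
G7 = G5 NAND G2 = HIGH NAND HIGH = LOW
G8 = G4 NAND G7 = LOW NAND LOW = HIGH
G10 = G7 NAND G5 = LOW NAND HIGH = HIGH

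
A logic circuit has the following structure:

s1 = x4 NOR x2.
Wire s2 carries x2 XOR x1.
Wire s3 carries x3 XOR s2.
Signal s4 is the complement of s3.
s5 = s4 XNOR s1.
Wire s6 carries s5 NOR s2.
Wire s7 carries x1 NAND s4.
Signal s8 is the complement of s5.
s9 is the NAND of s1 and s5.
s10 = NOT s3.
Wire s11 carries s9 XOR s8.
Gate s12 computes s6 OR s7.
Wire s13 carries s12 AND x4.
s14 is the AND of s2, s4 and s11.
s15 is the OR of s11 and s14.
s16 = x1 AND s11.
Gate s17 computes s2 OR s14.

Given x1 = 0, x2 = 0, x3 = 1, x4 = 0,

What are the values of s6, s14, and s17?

s6 = 1, s14 = 0, s17 = 0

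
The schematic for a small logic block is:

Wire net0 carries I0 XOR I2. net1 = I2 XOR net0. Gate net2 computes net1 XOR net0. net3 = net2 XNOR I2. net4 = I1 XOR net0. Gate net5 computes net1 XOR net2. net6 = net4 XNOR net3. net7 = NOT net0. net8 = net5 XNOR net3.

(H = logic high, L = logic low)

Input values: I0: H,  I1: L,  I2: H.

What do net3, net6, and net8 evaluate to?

net0 = I0 XOR I2 = H XOR H = L
net1 = I2 XOR net0 = H XOR L = H
net2 = net1 XOR net0 = H XOR L = H
net3 = net2 XNOR I2 = H XNOR H = H
net4 = I1 XOR net0 = L XOR L = L
net5 = net1 XOR net2 = H XOR H = L
net6 = net4 XNOR net3 = L XNOR H = L
net8 = net5 XNOR net3 = L XNOR H = L

net3 = H, net6 = L, net8 = L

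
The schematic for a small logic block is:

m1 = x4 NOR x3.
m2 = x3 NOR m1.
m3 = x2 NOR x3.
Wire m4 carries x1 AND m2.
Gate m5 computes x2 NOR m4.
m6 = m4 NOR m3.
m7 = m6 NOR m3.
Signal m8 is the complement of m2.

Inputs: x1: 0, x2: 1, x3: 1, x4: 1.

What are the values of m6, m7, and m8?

m6 = 1, m7 = 0, m8 = 1

m1 = x4 NOR x3 = 1 NOR 1 = 0
m2 = x3 NOR m1 = 1 NOR 0 = 0
m3 = x2 NOR x3 = 1 NOR 1 = 0
m4 = x1 AND m2 = 0 AND 0 = 0
m6 = m4 NOR m3 = 0 NOR 0 = 1
m7 = m6 NOR m3 = 1 NOR 0 = 0
m8 = NOT m2 = NOT 0 = 1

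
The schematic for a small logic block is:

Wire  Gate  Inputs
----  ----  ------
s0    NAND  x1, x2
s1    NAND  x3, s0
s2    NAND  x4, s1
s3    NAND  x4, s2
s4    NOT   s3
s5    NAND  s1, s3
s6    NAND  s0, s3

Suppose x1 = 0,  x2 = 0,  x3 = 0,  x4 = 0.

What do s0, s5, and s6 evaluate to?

s0 = x1 NAND x2 = 0 NAND 0 = 1
s1 = x3 NAND s0 = 0 NAND 1 = 1
s2 = x4 NAND s1 = 0 NAND 1 = 1
s3 = x4 NAND s2 = 0 NAND 1 = 1
s5 = s1 NAND s3 = 1 NAND 1 = 0
s6 = s0 NAND s3 = 1 NAND 1 = 0

s0 = 1; s5 = 0; s6 = 0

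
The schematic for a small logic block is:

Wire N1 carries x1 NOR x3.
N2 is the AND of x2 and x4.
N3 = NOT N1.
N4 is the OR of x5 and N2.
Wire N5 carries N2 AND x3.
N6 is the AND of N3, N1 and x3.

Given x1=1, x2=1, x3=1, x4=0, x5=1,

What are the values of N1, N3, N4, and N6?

N1 = x1 NOR x3 = 1 NOR 1 = 0
N2 = x2 AND x4 = 1 AND 0 = 0
N3 = NOT N1 = NOT 0 = 1
N4 = x5 OR N2 = 1 OR 0 = 1
N6 = N3 AND N1 AND x3 = 1 AND 0 AND 1 = 0

N1 = 0, N3 = 1, N4 = 1, N6 = 0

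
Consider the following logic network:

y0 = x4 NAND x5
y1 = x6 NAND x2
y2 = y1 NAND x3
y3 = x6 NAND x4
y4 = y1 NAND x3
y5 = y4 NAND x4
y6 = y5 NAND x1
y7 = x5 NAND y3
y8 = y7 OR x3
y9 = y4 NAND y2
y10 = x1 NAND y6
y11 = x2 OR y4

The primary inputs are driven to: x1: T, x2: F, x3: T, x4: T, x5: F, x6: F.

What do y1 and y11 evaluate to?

y1 = T  y11 = F

y1 = x6 NAND x2 = F NAND F = T
y4 = y1 NAND x3 = T NAND T = F
y11 = x2 OR y4 = F OR F = F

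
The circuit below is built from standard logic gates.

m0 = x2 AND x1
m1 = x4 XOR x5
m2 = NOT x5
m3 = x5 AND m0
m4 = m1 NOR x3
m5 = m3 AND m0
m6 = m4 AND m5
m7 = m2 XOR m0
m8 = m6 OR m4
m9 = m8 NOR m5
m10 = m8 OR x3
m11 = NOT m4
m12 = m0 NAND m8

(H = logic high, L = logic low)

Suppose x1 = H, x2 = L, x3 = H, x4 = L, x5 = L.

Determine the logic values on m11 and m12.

m11 = H  m12 = H

m0 = x2 AND x1 = L AND H = L
m1 = x4 XOR x5 = L XOR L = L
m3 = x5 AND m0 = L AND L = L
m4 = m1 NOR x3 = L NOR H = L
m5 = m3 AND m0 = L AND L = L
m6 = m4 AND m5 = L AND L = L
m8 = m6 OR m4 = L OR L = L
m11 = NOT m4 = NOT L = H
m12 = m0 NAND m8 = L NAND L = H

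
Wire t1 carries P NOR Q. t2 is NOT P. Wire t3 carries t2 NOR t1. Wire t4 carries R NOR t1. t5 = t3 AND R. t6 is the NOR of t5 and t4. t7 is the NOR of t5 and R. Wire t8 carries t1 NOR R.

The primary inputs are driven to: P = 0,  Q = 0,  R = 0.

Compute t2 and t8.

t2 = 1, t8 = 0

t1 = P NOR Q = 0 NOR 0 = 1
t2 = NOT P = NOT 0 = 1
t8 = t1 NOR R = 1 NOR 0 = 0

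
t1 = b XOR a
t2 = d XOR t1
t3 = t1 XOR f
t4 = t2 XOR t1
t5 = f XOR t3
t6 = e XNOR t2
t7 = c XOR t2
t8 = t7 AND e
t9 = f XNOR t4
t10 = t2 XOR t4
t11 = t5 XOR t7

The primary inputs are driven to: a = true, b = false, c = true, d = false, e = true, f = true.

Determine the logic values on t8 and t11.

t1 = b XOR a = false XOR true = true
t2 = d XOR t1 = false XOR true = true
t3 = t1 XOR f = true XOR true = false
t5 = f XOR t3 = true XOR false = true
t7 = c XOR t2 = true XOR true = false
t8 = t7 AND e = false AND true = false
t11 = t5 XOR t7 = true XOR false = true

t8 = false, t11 = true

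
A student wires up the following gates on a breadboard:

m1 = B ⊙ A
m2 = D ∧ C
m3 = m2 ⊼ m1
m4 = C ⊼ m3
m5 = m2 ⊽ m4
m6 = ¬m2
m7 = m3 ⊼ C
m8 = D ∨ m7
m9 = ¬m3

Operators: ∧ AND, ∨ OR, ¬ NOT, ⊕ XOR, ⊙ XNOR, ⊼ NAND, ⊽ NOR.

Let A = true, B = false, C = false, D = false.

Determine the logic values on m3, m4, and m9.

m1 = B XNOR A = false XNOR true = false
m2 = D AND C = false AND false = false
m3 = m2 NAND m1 = false NAND false = true
m4 = C NAND m3 = false NAND true = true
m9 = NOT m3 = NOT true = false

m3 = true  m4 = true  m9 = false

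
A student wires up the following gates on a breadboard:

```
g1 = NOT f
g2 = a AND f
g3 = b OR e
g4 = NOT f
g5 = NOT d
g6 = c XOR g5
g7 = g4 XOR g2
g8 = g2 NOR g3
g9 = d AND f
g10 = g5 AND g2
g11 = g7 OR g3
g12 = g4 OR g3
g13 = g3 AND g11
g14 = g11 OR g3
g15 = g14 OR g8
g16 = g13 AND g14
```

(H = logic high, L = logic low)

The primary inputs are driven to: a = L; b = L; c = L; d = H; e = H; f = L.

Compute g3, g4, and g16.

g2 = a AND f = L AND L = L
g3 = b OR e = L OR H = H
g4 = NOT f = NOT L = H
g7 = g4 XOR g2 = H XOR L = H
g11 = g7 OR g3 = H OR H = H
g13 = g3 AND g11 = H AND H = H
g14 = g11 OR g3 = H OR H = H
g16 = g13 AND g14 = H AND H = H

g3 = H, g4 = H, g16 = H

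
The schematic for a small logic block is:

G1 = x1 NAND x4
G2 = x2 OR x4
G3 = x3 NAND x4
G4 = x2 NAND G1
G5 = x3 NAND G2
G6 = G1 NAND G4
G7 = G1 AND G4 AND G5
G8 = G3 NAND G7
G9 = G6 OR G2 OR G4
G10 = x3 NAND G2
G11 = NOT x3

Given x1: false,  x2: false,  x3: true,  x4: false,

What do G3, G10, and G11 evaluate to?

G2 = x2 OR x4 = false OR false = false
G3 = x3 NAND x4 = true NAND false = true
G10 = x3 NAND G2 = true NAND false = true
G11 = NOT x3 = NOT true = false

G3 = true, G10 = true, G11 = false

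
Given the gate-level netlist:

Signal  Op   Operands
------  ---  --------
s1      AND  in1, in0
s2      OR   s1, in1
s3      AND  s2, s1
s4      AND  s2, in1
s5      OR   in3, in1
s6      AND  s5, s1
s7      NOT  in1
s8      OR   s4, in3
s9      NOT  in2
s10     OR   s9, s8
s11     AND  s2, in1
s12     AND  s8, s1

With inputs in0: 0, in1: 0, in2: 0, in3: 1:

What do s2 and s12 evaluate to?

s1 = in1 AND in0 = 0 AND 0 = 0
s2 = s1 OR in1 = 0 OR 0 = 0
s4 = s2 AND in1 = 0 AND 0 = 0
s8 = s4 OR in3 = 0 OR 1 = 1
s12 = s8 AND s1 = 1 AND 0 = 0

s2 = 0, s12 = 0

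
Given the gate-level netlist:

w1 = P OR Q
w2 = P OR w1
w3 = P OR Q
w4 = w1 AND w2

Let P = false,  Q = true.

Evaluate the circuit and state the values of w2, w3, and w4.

w2 = true, w3 = true, w4 = true

w1 = P OR Q = false OR true = true
w2 = P OR w1 = false OR true = true
w3 = P OR Q = false OR true = true
w4 = w1 AND w2 = true AND true = true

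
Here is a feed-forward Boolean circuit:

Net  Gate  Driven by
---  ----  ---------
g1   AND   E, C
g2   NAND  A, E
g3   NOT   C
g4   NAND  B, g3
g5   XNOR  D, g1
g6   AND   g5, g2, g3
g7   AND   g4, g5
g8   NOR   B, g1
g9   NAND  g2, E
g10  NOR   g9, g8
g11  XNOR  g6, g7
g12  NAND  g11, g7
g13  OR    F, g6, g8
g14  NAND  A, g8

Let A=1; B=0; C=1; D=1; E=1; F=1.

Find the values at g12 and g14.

g12 = 1, g14 = 1

g1 = E AND C = 1 AND 1 = 1
g2 = A NAND E = 1 NAND 1 = 0
g3 = NOT C = NOT 1 = 0
g4 = B NAND g3 = 0 NAND 0 = 1
g5 = D XNOR g1 = 1 XNOR 1 = 1
g6 = g5 AND g2 AND g3 = 1 AND 0 AND 0 = 0
g7 = g4 AND g5 = 1 AND 1 = 1
g8 = B NOR g1 = 0 NOR 1 = 0
g11 = g6 XNOR g7 = 0 XNOR 1 = 0
g12 = g11 NAND g7 = 0 NAND 1 = 1
g14 = A NAND g8 = 1 NAND 0 = 1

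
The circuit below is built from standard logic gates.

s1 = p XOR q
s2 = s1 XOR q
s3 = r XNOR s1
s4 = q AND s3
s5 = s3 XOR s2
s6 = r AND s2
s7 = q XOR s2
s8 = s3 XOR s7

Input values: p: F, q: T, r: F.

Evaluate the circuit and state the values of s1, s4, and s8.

s1 = p XOR q = F XOR T = T
s2 = s1 XOR q = T XOR T = F
s3 = r XNOR s1 = F XNOR T = F
s4 = q AND s3 = T AND F = F
s7 = q XOR s2 = T XOR F = T
s8 = s3 XOR s7 = F XOR T = T

s1 = T, s4 = F, s8 = T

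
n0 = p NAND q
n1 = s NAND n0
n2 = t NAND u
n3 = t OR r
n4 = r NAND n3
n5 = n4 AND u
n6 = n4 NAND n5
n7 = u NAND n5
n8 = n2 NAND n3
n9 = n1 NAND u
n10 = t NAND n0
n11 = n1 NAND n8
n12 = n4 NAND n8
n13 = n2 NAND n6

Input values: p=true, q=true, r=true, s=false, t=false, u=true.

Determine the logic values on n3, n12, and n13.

n2 = t NAND u = false NAND true = true
n3 = t OR r = false OR true = true
n4 = r NAND n3 = true NAND true = false
n5 = n4 AND u = false AND true = false
n6 = n4 NAND n5 = false NAND false = true
n8 = n2 NAND n3 = true NAND true = false
n12 = n4 NAND n8 = false NAND false = true
n13 = n2 NAND n6 = true NAND true = false

n3 = true; n12 = true; n13 = false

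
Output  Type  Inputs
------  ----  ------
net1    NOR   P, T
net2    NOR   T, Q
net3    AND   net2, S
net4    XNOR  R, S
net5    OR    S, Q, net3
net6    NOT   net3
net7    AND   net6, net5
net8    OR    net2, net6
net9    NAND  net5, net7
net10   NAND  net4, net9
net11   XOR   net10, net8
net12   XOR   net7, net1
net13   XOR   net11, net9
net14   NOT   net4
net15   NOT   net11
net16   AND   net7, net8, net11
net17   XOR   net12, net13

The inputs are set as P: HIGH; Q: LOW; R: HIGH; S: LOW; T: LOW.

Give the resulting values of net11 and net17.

net11 = LOW  net17 = HIGH

net1 = P NOR T = HIGH NOR LOW = LOW
net2 = T NOR Q = LOW NOR LOW = HIGH
net3 = net2 AND S = HIGH AND LOW = LOW
net4 = R XNOR S = HIGH XNOR LOW = LOW
net5 = S OR Q OR net3 = LOW OR LOW OR LOW = LOW
net6 = NOT net3 = NOT LOW = HIGH
net7 = net6 AND net5 = HIGH AND LOW = LOW
net8 = net2 OR net6 = HIGH OR HIGH = HIGH
net9 = net5 NAND net7 = LOW NAND LOW = HIGH
net10 = net4 NAND net9 = LOW NAND HIGH = HIGH
net11 = net10 XOR net8 = HIGH XOR HIGH = LOW
net12 = net7 XOR net1 = LOW XOR LOW = LOW
net13 = net11 XOR net9 = LOW XOR HIGH = HIGH
net17 = net12 XOR net13 = LOW XOR HIGH = HIGH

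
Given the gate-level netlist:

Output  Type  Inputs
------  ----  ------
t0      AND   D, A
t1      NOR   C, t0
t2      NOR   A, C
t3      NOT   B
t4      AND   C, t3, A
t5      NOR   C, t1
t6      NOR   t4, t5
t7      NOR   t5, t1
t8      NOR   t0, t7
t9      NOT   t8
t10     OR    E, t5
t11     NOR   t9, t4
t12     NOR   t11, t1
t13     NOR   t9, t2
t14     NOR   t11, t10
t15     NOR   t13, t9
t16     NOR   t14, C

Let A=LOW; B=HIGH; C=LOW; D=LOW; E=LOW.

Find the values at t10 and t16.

t10 = LOW; t16 = HIGH

t0 = D AND A = LOW AND LOW = LOW
t1 = C NOR t0 = LOW NOR LOW = HIGH
t3 = NOT B = NOT HIGH = LOW
t4 = C AND t3 AND A = LOW AND LOW AND LOW = LOW
t5 = C NOR t1 = LOW NOR HIGH = LOW
t7 = t5 NOR t1 = LOW NOR HIGH = LOW
t8 = t0 NOR t7 = LOW NOR LOW = HIGH
t9 = NOT t8 = NOT HIGH = LOW
t10 = E OR t5 = LOW OR LOW = LOW
t11 = t9 NOR t4 = LOW NOR LOW = HIGH
t14 = t11 NOR t10 = HIGH NOR LOW = LOW
t16 = t14 NOR C = LOW NOR LOW = HIGH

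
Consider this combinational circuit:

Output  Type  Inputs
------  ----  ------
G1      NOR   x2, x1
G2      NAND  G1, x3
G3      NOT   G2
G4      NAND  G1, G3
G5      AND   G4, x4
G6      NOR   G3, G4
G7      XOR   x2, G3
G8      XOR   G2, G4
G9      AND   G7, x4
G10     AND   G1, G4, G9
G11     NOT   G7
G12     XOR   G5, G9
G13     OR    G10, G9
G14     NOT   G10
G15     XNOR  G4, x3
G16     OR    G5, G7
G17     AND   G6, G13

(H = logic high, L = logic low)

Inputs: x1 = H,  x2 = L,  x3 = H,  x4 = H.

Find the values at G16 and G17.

G16 = H, G17 = L

G1 = x2 NOR x1 = L NOR H = L
G2 = G1 NAND x3 = L NAND H = H
G3 = NOT G2 = NOT H = L
G4 = G1 NAND G3 = L NAND L = H
G5 = G4 AND x4 = H AND H = H
G6 = G3 NOR G4 = L NOR H = L
G7 = x2 XOR G3 = L XOR L = L
G9 = G7 AND x4 = L AND H = L
G10 = G1 AND G4 AND G9 = L AND H AND L = L
G13 = G10 OR G9 = L OR L = L
G16 = G5 OR G7 = H OR L = H
G17 = G6 AND G13 = L AND L = L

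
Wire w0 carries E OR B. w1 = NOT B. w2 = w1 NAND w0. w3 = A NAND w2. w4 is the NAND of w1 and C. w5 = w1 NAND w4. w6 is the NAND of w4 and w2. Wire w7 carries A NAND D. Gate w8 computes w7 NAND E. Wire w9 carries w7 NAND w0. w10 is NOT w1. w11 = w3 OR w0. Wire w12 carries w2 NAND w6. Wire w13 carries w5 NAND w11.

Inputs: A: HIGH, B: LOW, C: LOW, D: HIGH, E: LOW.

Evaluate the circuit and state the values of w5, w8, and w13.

w5 = LOW  w8 = HIGH  w13 = HIGH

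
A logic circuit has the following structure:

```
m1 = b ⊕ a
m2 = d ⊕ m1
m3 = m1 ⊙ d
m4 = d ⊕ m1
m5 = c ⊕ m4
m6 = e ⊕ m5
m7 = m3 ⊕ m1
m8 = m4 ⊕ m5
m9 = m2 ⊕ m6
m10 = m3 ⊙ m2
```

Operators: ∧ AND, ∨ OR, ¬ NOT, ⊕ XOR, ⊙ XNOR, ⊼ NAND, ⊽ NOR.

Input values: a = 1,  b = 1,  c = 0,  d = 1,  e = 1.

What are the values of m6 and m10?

m6 = 0, m10 = 0

m1 = b XOR a = 1 XOR 1 = 0
m2 = d XOR m1 = 1 XOR 0 = 1
m3 = m1 XNOR d = 0 XNOR 1 = 0
m4 = d XOR m1 = 1 XOR 0 = 1
m5 = c XOR m4 = 0 XOR 1 = 1
m6 = e XOR m5 = 1 XOR 1 = 0
m10 = m3 XNOR m2 = 0 XNOR 1 = 0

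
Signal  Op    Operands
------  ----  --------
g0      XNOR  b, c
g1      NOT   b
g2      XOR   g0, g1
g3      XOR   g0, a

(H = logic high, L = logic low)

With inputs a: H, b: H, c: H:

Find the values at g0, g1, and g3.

g0 = H; g1 = L; g3 = L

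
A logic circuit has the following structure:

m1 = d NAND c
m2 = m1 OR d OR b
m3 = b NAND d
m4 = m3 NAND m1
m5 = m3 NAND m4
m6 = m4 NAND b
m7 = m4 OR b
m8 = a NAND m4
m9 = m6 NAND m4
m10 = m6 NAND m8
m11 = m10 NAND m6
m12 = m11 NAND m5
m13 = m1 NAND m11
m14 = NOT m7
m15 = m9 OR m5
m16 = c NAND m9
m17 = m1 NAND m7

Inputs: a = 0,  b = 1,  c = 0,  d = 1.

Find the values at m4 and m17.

m1 = d NAND c = 1 NAND 0 = 1
m3 = b NAND d = 1 NAND 1 = 0
m4 = m3 NAND m1 = 0 NAND 1 = 1
m7 = m4 OR b = 1 OR 1 = 1
m17 = m1 NAND m7 = 1 NAND 1 = 0

m4 = 1  m17 = 0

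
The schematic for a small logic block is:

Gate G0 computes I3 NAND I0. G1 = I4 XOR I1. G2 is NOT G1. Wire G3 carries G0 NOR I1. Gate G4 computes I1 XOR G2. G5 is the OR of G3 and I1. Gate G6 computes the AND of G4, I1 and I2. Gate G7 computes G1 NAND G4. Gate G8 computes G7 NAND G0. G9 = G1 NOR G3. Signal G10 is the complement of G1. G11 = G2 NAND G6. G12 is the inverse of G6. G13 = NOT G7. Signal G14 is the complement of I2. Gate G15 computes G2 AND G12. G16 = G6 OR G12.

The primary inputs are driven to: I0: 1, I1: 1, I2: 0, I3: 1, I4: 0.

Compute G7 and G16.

G1 = I4 XOR I1 = 0 XOR 1 = 1
G2 = NOT G1 = NOT 1 = 0
G4 = I1 XOR G2 = 1 XOR 0 = 1
G6 = G4 AND I1 AND I2 = 1 AND 1 AND 0 = 0
G7 = G1 NAND G4 = 1 NAND 1 = 0
G12 = NOT G6 = NOT 0 = 1
G16 = G6 OR G12 = 0 OR 1 = 1

G7 = 0, G16 = 1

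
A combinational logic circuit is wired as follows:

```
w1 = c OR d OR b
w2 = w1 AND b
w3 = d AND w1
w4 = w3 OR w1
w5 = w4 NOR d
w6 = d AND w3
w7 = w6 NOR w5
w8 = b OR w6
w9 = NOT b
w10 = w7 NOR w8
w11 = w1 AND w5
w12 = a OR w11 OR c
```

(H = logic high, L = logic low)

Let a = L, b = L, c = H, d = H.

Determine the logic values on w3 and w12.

w3 = H, w12 = H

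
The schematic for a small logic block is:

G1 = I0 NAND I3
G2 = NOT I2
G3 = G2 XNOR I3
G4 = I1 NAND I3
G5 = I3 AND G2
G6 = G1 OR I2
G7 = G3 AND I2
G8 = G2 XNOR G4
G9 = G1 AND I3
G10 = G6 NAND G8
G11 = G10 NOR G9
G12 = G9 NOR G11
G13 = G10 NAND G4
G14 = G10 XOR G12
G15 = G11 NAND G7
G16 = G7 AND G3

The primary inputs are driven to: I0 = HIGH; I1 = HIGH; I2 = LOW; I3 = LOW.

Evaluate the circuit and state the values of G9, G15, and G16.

G9 = LOW, G15 = HIGH, G16 = LOW

G1 = I0 NAND I3 = HIGH NAND LOW = HIGH
G2 = NOT I2 = NOT LOW = HIGH
G3 = G2 XNOR I3 = HIGH XNOR LOW = LOW
G4 = I1 NAND I3 = HIGH NAND LOW = HIGH
G6 = G1 OR I2 = HIGH OR LOW = HIGH
G7 = G3 AND I2 = LOW AND LOW = LOW
G8 = G2 XNOR G4 = HIGH XNOR HIGH = HIGH
G9 = G1 AND I3 = HIGH AND LOW = LOW
G10 = G6 NAND G8 = HIGH NAND HIGH = LOW
G11 = G10 NOR G9 = LOW NOR LOW = HIGH
G15 = G11 NAND G7 = HIGH NAND LOW = HIGH
G16 = G7 AND G3 = LOW AND LOW = LOW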